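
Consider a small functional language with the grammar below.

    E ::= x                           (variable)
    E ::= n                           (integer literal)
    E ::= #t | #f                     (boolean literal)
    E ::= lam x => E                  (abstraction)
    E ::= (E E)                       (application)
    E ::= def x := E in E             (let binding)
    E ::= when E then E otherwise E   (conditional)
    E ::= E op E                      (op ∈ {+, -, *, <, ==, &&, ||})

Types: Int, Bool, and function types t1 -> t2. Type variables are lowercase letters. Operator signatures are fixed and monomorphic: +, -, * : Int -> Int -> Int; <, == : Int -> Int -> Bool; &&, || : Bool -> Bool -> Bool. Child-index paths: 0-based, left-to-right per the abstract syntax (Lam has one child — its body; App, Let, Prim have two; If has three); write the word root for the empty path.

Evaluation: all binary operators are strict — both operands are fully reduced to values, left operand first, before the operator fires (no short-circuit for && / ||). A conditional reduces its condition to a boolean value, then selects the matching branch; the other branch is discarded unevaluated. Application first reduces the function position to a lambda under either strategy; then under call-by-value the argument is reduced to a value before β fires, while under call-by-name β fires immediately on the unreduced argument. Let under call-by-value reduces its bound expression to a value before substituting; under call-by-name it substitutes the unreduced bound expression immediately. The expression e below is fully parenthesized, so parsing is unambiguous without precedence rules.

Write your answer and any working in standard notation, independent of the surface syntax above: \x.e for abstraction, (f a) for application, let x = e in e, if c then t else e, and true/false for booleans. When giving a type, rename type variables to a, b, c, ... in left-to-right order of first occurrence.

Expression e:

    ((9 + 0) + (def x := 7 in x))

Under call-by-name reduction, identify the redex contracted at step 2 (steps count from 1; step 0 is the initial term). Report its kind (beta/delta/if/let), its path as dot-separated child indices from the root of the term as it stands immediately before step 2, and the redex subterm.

Answer: let at 1 : (let x = 7 in x)

Derivation:
step 0: ((9 + 0) + (let x = 7 in x))
step 1: [delta@0] (9 + (let x = 7 in x))
step 2: [let@1] (9 + 7)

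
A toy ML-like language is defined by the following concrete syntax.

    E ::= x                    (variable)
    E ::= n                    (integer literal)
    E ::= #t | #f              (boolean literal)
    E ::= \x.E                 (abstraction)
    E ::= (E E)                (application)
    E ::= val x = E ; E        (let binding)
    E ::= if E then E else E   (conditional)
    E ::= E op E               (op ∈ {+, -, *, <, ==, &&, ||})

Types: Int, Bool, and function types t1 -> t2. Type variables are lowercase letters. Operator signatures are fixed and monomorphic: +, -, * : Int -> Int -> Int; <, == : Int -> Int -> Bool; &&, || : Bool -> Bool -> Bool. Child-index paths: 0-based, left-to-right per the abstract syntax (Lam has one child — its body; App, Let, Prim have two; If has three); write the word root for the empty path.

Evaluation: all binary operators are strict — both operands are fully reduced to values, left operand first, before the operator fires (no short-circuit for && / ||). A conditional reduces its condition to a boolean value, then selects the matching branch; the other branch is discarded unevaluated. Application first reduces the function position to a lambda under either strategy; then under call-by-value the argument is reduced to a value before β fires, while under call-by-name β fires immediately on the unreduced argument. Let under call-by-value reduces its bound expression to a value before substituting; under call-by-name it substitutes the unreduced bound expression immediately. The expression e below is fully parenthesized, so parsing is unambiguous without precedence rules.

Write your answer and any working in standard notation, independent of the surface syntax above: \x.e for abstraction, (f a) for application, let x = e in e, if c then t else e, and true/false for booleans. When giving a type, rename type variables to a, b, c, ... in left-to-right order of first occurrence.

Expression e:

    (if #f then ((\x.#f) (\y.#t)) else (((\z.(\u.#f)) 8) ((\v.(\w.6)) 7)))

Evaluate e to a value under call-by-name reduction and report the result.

Answer: false

Derivation:
step 0: (if false then ((\x.false) (\y.true)) else (((\z.(\u.false)) 8) ((\v.(\w.6)) 7)))
step 1: [if@root] (((\z.(\u.false)) 8) ((\v.(\w.6)) 7))
step 2: [beta@0] ((\u.false) ((\v.(\w.6)) 7))
step 3: [beta@root] false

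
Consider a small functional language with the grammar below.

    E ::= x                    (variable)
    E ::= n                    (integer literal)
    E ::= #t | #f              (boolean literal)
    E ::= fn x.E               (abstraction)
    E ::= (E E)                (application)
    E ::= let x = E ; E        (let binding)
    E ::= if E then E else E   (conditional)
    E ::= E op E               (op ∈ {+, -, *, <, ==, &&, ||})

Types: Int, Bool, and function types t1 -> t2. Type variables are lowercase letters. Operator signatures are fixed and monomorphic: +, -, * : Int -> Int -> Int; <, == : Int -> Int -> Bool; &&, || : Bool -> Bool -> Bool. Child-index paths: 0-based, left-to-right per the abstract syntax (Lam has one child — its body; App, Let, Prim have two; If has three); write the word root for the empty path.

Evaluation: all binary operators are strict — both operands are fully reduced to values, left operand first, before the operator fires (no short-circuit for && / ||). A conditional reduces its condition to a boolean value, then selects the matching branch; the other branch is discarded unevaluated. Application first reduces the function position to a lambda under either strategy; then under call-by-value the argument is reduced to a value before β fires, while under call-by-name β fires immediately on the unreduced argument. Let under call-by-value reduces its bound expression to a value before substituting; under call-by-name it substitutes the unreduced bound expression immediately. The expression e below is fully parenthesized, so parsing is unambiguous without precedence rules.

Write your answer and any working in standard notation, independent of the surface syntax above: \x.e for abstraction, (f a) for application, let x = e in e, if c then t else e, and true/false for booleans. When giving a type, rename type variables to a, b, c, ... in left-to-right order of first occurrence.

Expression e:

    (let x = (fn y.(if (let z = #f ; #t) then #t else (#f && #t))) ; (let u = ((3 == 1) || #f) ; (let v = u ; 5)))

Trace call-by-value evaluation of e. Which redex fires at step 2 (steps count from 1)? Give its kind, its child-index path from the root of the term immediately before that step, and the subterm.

Answer: delta at 0.0 : (3 == 1)

Trace:
step 0: (let x = (\y.(if (let z = false in true) then true else (false && true))) in (let u = ((3 == 1) || false) in (let v = u in 5)))
step 1: [let@root] (let u = ((3 == 1) || false) in (let v = u in 5))
step 2: [delta@0.0] (let u = (false || false) in (let v = u in 5))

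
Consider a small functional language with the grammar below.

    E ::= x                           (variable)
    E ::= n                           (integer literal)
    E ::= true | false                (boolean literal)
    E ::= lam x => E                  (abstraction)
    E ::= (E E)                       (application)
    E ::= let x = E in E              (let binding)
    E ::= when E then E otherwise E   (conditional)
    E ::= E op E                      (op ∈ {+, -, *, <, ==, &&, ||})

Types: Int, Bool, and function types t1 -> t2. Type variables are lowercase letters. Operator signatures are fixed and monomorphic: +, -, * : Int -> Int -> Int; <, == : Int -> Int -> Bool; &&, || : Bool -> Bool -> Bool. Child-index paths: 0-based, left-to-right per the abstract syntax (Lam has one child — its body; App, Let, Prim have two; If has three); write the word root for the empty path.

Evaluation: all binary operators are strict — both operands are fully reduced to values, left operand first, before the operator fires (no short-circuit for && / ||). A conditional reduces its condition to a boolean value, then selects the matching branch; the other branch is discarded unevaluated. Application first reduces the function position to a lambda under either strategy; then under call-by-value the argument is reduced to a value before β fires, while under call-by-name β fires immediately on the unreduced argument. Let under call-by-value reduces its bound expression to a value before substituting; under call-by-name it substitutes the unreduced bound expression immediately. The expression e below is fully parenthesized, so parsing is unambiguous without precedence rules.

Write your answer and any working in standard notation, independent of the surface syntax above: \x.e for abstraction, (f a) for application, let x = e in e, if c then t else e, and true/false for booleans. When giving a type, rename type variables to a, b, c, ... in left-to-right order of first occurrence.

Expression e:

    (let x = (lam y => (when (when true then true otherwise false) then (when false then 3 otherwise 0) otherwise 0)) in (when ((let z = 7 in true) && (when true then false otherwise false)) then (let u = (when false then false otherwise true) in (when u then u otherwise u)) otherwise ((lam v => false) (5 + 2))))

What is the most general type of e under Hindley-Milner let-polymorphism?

Answer: Bool

Derivation:
  unify Bool ~ Bool
  unify Bool ~ Bool
  unify Bool ~ Bool
  unify Bool ~ Bool
  unify Int ~ Int
  unify Int ~ Int
\y._ : a -> Int
let x : forall. a -> Int
let z : Int
  unify Bool ~ Bool
  unify Bool ~ Bool
  unify Bool ~ Bool
  unify Bool ~ Bool
  unify Bool ~ Bool
  unify Bool ~ Bool
  unify Bool ~ Bool
let u : Bool
u : Bool
  unify Bool ~ Bool
u : Bool
u : Bool
  unify Bool ~ Bool
\v._ : b -> Bool
  unify Int ~ Int
  unify Int ~ Int
  unify b -> Bool ~ Int -> c
  unify b ~ Int
  unify Bool ~ c
_ _ : Bool
  unify Bool ~ Bool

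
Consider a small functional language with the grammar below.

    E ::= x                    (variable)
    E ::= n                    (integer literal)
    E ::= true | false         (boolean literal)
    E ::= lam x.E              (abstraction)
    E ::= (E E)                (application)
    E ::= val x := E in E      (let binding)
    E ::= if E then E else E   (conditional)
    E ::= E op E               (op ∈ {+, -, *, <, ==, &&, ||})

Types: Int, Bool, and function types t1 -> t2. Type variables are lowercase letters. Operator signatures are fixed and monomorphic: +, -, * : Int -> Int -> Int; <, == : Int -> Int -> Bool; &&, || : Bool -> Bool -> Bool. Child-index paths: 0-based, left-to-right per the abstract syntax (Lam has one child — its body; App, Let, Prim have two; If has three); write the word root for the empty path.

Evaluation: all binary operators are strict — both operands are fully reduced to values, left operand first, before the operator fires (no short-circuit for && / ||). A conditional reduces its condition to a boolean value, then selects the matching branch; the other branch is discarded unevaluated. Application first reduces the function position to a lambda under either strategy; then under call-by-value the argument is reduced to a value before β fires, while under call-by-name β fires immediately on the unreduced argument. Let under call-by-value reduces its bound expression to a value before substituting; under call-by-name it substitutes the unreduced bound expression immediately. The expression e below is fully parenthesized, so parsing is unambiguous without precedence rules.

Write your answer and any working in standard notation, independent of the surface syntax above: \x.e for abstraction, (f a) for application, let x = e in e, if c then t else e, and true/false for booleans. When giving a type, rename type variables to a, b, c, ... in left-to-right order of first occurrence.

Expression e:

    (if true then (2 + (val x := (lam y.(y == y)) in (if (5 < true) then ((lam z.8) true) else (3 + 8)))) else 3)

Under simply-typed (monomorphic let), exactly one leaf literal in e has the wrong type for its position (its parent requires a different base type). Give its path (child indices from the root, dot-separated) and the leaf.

Working:
  unify Bool ~ Bool
  unify Int ~ Int
y : a
  unify a ~ Int
y : Int
  unify Int ~ Int
\y._ : Int -> Bool
let x : Int -> Bool
  unify Int ~ Int
  unify Bool ~ Int
  FAIL: mismatch Bool ~ Int

Answer: 1.1.1.0.1 : true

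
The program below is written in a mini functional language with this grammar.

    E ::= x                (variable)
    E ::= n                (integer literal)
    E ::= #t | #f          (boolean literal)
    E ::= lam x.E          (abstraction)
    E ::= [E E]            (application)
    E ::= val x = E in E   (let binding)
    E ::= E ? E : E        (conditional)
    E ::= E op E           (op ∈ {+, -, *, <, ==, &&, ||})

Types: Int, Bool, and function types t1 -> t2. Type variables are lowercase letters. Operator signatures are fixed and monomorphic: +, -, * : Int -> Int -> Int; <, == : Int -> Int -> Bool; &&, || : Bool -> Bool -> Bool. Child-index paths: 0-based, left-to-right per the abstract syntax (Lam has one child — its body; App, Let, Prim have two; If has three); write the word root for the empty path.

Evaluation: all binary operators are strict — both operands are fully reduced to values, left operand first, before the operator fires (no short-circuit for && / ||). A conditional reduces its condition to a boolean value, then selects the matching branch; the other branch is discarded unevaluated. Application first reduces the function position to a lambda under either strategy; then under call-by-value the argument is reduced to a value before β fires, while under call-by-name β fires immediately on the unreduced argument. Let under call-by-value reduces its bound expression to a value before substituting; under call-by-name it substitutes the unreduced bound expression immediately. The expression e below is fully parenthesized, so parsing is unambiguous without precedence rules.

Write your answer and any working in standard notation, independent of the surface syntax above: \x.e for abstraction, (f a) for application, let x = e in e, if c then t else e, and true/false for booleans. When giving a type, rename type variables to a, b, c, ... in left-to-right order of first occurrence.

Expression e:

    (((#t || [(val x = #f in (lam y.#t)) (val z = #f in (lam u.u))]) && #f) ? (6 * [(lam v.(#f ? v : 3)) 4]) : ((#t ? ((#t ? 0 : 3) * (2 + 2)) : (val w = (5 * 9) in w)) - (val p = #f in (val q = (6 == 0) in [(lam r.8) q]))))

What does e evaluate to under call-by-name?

Answer: -8

Working:
step 0: (if ((true || ((let x = false in (\y.true)) (let z = false in (\u.u)))) && false) then (6 * ((\v.(if false then v else 3)) 4)) else ((if true then ((if true then 0 else 3) * (2 + 2)) else (let w = (5 * 9) in w)) - (let p = false in (let q = (6 == 0) in ((\r.8) q)))))
step 1: [let@0.0.1.0] (if ((true || ((\y.true) (let z = false in (\u.u)))) && false) then (6 * ((\v.(if false then v else 3)) 4)) else ((if true then ((if true then 0 else 3) * (2 + 2)) else (let w = (5 * 9) in w)) - (let p = false in (let q = (6 == 0) in ((\r.8) q)))))
step 2: [beta@0.0.1] (if ((true || true) && false) then (6 * ((\v.(if false then v else 3)) 4)) else ((if true then ((if true then 0 else 3) * (2 + 2)) else (let w = (5 * 9) in w)) - (let p = false in (let q = (6 == 0) in ((\r.8) q)))))
step 3: [delta@0.0] (if (true && false) then (6 * ((\v.(if false then v else 3)) 4)) else ((if true then ((if true then 0 else 3) * (2 + 2)) else (let w = (5 * 9) in w)) - (let p = false in (let q = (6 == 0) in ((\r.8) q)))))
step 4: [delta@0] (if false then (6 * ((\v.(if false then v else 3)) 4)) else ((if true then ((if true then 0 else 3) * (2 + 2)) else (let w = (5 * 9) in w)) - (let p = false in (let q = (6 == 0) in ((\r.8) q)))))
step 5: [if@root] ((if true then ((if true then 0 else 3) * (2 + 2)) else (let w = (5 * 9) in w)) - (let p = false in (let q = (6 == 0) in ((\r.8) q))))
step 6: [if@0] (((if true then 0 else 3) * (2 + 2)) - (let p = false in (let q = (6 == 0) in ((\r.8) q))))
step 7: [if@0.0] ((0 * (2 + 2)) - (let p = false in (let q = (6 == 0) in ((\r.8) q))))
step 8: [delta@0.1] ((0 * 4) - (let p = false in (let q = (6 == 0) in ((\r.8) q))))
step 9: [delta@0] (0 - (let p = false in (let q = (6 == 0) in ((\r.8) q))))
step 10: [let@1] (0 - (let q = (6 == 0) in ((\r.8) q)))
step 11: [let@1] (0 - ((\r.8) (6 == 0)))
step 12: [beta@1] (0 - 8)
step 13: [delta@root] -8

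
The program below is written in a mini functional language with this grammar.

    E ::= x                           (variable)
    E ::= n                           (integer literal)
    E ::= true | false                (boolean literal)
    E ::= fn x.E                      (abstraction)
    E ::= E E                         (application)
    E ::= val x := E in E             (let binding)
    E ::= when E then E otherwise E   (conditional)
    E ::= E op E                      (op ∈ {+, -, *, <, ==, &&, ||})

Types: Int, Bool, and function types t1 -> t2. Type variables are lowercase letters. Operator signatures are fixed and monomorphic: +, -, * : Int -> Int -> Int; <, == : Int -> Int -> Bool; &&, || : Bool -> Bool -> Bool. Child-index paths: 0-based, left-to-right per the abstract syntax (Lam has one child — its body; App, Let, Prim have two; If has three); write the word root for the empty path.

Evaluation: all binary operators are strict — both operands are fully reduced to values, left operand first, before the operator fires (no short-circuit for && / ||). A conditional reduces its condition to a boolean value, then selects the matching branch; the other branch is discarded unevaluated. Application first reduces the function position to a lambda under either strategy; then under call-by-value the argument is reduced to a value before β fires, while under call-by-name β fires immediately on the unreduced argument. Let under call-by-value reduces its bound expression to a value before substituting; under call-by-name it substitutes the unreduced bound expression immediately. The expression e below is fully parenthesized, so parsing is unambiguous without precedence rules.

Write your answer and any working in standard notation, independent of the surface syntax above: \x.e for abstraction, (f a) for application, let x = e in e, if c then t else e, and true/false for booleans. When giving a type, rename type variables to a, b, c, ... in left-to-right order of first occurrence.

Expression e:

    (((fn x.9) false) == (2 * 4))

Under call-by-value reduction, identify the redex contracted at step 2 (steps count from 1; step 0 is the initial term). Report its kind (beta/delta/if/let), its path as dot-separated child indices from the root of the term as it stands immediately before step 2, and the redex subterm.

Answer: delta at 1 : (2 * 4)

Derivation:
step 0: (((\x.9) false) == (2 * 4))
step 1: [beta@0] (9 == (2 * 4))
step 2: [delta@1] (9 == 8)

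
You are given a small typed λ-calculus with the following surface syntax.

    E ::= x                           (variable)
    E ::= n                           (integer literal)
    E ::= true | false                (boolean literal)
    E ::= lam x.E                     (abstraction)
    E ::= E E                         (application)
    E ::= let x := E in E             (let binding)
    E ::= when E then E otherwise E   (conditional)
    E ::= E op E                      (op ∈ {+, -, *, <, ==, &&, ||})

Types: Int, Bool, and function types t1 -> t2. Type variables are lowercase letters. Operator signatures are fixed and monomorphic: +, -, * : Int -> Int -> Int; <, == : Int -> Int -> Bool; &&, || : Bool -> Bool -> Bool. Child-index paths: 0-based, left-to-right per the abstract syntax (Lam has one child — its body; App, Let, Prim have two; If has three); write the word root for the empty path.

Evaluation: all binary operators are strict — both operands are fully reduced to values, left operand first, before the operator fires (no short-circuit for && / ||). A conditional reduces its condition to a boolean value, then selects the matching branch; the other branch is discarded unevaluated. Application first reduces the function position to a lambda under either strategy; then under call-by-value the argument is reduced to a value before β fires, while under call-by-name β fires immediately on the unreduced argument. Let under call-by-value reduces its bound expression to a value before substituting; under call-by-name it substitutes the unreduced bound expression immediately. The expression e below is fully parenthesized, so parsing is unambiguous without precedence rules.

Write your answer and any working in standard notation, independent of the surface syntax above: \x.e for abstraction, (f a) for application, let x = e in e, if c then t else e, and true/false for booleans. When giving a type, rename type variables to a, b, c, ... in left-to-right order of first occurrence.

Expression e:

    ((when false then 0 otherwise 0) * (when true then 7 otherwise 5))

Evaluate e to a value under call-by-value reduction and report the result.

Derivation:
step 0: ((if false then 0 else 0) * (if true then 7 else 5))
step 1: [if@0] (0 * (if true then 7 else 5))
step 2: [if@1] (0 * 7)
step 3: [delta@root] 0

Answer: 0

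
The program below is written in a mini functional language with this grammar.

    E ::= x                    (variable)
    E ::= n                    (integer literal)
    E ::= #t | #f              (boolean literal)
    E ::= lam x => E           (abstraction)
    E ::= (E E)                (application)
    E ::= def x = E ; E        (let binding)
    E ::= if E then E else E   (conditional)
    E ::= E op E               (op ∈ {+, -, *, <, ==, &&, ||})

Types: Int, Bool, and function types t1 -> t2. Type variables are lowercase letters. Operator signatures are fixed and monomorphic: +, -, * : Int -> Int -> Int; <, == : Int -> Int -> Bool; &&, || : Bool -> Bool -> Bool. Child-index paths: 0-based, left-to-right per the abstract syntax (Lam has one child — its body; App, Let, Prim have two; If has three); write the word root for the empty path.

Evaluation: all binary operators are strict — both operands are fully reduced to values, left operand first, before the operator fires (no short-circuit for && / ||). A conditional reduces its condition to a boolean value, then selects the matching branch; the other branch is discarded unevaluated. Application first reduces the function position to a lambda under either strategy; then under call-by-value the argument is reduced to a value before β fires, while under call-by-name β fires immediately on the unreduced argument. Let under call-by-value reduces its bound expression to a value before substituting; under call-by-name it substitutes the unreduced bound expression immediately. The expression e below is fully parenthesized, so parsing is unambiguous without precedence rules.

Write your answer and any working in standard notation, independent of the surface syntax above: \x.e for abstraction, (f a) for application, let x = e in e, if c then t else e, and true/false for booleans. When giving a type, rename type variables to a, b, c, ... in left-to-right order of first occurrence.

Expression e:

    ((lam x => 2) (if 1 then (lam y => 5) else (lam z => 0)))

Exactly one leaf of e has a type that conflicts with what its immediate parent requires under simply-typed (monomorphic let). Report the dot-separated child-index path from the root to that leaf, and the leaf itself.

Answer: 1.0 : 1

Derivation:
\x._ : a -> Int
  unify Int ~ Bool
  FAIL: mismatch Int ~ Bool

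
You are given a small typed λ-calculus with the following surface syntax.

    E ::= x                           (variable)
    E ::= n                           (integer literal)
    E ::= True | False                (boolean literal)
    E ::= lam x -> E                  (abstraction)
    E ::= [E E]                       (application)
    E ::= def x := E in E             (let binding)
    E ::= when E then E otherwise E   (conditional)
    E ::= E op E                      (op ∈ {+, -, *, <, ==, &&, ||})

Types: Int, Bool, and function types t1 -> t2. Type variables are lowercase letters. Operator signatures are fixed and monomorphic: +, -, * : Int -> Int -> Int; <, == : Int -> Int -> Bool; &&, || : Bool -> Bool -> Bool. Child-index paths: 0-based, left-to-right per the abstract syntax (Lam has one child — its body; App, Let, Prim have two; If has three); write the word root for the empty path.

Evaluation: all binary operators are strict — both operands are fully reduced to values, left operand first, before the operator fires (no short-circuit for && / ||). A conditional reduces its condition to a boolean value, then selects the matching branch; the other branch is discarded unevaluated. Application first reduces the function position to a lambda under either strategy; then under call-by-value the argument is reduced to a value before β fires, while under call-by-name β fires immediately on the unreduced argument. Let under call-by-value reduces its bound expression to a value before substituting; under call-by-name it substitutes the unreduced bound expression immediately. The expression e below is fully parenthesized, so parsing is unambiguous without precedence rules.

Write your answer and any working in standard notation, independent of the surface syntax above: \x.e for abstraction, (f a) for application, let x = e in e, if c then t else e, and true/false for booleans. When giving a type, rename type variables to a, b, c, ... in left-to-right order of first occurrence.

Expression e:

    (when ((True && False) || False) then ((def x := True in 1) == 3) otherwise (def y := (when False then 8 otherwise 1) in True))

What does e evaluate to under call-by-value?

Working:
step 0: (if ((true && false) || false) then ((let x = true in 1) == 3) else (let y = (if false then 8 else 1) in true))
step 1: [delta@0.0] (if (false || false) then ((let x = true in 1) == 3) else (let y = (if false then 8 else 1) in true))
step 2: [delta@0] (if false then ((let x = true in 1) == 3) else (let y = (if false then 8 else 1) in true))
step 3: [if@root] (let y = (if false then 8 else 1) in true)
step 4: [if@0] (let y = 1 in true)
step 5: [let@root] true

Answer: true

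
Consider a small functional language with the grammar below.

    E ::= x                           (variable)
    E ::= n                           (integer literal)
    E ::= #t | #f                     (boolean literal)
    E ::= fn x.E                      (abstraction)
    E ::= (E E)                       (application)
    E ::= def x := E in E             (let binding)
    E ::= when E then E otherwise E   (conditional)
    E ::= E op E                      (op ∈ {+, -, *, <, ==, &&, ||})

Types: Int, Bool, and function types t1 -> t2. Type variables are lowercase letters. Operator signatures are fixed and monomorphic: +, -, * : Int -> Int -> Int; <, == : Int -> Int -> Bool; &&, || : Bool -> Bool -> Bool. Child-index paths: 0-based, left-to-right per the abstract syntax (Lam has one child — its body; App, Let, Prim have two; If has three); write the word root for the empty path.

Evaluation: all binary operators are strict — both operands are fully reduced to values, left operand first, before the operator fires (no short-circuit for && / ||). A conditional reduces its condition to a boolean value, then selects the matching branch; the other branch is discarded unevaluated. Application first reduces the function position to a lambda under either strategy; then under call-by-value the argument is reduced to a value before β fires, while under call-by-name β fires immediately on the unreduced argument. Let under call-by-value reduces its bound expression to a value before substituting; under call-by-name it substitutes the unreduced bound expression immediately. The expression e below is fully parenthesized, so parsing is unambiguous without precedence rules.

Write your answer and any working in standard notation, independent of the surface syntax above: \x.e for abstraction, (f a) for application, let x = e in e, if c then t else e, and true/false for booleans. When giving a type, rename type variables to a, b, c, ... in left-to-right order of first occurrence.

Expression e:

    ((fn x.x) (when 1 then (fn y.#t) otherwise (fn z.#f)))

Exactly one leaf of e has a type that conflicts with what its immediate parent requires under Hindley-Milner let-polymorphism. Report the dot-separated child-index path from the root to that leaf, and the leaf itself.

Trace:
x : a
\x._ : a -> a
  unify Int ~ Bool
  FAIL: mismatch Int ~ Bool

Answer: 1.0 : 1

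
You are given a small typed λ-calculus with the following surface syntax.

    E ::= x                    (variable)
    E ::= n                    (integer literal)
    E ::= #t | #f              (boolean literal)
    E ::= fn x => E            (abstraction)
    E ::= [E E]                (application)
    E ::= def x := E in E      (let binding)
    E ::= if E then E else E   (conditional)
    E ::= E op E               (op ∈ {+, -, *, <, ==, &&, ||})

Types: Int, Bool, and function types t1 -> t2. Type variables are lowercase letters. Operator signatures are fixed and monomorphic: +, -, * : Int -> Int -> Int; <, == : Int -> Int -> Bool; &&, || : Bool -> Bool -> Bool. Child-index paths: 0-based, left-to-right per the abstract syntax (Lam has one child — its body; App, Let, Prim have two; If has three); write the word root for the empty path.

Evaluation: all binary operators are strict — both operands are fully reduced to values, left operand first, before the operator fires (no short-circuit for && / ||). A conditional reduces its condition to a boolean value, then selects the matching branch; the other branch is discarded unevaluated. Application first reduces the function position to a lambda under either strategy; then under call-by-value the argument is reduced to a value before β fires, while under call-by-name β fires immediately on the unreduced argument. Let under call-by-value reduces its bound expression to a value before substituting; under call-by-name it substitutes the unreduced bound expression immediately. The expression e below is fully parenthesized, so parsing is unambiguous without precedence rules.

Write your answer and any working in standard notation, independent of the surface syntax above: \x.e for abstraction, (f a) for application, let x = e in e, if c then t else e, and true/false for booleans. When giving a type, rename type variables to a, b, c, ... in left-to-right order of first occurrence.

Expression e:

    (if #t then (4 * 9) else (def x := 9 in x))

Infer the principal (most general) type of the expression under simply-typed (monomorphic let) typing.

Trace:
  unify Bool ~ Bool
  unify Int ~ Int
  unify Int ~ Int
let x : Int
x : Int
  unify Int ~ Int

Answer: Int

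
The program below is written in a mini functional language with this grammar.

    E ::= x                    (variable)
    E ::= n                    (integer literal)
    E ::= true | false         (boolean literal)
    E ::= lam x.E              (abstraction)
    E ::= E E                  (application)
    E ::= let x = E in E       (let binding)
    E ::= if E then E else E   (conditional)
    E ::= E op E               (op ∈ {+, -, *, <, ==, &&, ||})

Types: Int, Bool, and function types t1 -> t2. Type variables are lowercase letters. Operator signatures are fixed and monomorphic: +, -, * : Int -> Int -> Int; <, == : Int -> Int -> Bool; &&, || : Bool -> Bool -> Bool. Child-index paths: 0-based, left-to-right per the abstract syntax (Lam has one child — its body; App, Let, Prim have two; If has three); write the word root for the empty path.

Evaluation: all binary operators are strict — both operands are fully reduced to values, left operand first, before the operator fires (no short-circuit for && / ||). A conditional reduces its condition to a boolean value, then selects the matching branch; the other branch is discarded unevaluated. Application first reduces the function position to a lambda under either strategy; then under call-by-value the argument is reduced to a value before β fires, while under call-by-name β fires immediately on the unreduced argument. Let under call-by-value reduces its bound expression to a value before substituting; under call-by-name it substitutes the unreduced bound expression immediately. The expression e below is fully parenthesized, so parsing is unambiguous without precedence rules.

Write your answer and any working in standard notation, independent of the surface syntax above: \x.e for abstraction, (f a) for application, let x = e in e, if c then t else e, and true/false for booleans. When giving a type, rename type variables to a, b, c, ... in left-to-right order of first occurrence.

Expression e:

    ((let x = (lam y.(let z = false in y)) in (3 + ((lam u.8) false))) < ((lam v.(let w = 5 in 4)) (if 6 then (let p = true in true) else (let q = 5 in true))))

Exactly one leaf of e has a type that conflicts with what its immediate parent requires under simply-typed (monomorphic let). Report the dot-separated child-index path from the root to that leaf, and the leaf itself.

Answer: 1.1.0 : 6

Derivation:
let z : Bool
y : a
\y._ : a -> a
let x : a -> a
  unify Int ~ Int
\u._ : b -> Int
  unify b -> Int ~ Bool -> c
  unify b ~ Bool
  unify Int ~ c
_ _ : Int
  unify Int ~ Int
  unify Int ~ Int
let w : Int
\v._ : d -> Int
  unify Int ~ Bool
  FAIL: mismatch Int ~ Bool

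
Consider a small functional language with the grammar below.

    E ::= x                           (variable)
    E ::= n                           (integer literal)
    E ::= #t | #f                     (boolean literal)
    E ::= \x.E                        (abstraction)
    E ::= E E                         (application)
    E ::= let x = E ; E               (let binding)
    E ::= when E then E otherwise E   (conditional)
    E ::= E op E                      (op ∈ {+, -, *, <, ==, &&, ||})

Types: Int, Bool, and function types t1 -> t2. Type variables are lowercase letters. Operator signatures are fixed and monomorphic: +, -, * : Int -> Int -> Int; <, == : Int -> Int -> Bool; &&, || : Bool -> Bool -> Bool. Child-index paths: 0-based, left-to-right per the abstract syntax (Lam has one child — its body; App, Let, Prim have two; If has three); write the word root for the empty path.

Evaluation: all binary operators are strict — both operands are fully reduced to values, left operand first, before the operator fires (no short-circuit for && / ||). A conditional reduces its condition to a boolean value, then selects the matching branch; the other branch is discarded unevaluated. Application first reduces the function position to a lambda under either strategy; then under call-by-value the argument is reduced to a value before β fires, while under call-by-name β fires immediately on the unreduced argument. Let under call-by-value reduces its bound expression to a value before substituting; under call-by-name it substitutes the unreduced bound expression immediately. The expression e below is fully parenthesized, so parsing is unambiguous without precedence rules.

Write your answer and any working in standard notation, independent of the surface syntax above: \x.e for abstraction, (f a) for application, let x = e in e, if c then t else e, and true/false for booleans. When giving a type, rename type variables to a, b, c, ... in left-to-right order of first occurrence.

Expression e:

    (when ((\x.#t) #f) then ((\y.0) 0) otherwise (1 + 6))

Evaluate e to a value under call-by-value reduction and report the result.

Derivation:
step 0: (if ((\x.true) false) then ((\y.0) 0) else (1 + 6))
step 1: [beta@0] (if true then ((\y.0) 0) else (1 + 6))
step 2: [if@root] ((\y.0) 0)
step 3: [beta@root] 0

Answer: 0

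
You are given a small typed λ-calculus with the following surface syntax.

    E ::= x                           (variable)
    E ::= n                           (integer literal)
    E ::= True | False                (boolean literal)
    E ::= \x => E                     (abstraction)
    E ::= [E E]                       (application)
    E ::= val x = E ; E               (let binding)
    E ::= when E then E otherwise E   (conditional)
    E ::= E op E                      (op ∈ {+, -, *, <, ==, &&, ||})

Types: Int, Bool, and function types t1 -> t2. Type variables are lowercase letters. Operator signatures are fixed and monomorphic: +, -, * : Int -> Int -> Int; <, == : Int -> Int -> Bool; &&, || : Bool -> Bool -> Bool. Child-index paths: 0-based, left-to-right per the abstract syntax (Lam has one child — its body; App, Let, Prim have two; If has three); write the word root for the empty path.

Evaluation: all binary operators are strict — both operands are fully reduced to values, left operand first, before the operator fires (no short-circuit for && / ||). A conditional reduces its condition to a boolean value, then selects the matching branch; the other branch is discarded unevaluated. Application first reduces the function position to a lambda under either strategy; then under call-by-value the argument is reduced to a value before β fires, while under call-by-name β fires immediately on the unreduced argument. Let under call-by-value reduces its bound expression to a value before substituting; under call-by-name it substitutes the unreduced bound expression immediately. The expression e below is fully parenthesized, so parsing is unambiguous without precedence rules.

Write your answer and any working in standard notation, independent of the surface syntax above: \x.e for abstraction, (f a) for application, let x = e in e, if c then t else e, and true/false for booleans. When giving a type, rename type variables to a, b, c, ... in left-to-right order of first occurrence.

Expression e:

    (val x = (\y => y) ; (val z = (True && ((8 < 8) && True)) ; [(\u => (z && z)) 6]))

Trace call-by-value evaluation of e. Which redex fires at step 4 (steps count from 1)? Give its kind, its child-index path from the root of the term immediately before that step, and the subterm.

Trace:
step 0: (let x = (\y.y) in (let z = (true && ((8 < 8) && true)) in ((\u.(z && z)) 6)))
step 1: [let@root] (let z = (true && ((8 < 8) && true)) in ((\u.(z && z)) 6))
step 2: [delta@0.1.0] (let z = (true && (false && true)) in ((\u.(z && z)) 6))
step 3: [delta@0.1] (let z = (true && false) in ((\u.(z && z)) 6))
step 4: [delta@0] (let z = false in ((\u.(z && z)) 6))

Answer: delta at 0 : (true && false)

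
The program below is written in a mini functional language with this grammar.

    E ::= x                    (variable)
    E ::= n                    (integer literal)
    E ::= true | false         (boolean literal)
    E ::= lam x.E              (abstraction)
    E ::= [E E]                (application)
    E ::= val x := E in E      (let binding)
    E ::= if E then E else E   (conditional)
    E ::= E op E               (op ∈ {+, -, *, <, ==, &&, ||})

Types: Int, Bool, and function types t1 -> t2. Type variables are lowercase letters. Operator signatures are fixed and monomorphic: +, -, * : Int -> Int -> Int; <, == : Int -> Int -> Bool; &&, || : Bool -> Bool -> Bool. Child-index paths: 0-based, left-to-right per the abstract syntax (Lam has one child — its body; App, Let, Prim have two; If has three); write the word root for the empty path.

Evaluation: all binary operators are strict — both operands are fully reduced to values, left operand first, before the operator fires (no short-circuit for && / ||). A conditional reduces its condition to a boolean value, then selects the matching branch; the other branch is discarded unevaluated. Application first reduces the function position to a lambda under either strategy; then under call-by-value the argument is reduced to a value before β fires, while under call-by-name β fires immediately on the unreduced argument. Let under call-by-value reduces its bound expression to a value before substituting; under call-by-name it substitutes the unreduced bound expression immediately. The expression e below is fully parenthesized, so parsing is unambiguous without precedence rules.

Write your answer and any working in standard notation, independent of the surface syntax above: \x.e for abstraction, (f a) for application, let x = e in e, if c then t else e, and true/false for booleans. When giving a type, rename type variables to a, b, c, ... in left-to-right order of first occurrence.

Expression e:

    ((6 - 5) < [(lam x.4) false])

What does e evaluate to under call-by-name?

Answer: true

Derivation:
step 0: ((6 - 5) < ((\x.4) false))
step 1: [delta@0] (1 < ((\x.4) false))
step 2: [beta@1] (1 < 4)
step 3: [delta@root] true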